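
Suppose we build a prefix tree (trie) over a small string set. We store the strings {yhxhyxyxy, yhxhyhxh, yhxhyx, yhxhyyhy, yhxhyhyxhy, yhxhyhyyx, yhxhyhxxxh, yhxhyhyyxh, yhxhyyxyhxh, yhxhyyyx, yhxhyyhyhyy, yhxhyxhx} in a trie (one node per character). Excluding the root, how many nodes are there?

Insert word by word; a character creates a node only if that edge doesn't already exist:
  "yhxhyxyxy" → 9 new (y, h, x, h, y, x, y, x, y)
  "yhxhyhxh" → prefix "yhxhy" already present; 3 new (h, x, h)
  "yhxhyx" → prefix "yhxhyx" already present; 0 new (none)
  "yhxhyyhy" → prefix "yhxhy" already present; 3 new (y, h, y)
  "yhxhyhyxhy" → prefix "yhxhyh" already present; 4 new (y, x, h, y)
  "yhxhyhyyx" → prefix "yhxhyhy" already present; 2 new (y, x)
  "yhxhyhxxxh" → prefix "yhxhyhx" already present; 3 new (x, x, h)
  "yhxhyhyyxh" → prefix "yhxhyhyyx" already present; 1 new (h)
  "yhxhyyxyhxh" → prefix "yhxhyy" already present; 5 new (x, y, h, x, h)
  "yhxhyyyx" → prefix "yhxhyy" already present; 2 new (y, x)
  "yhxhyyhyhyy" → prefix "yhxhyyhy" already present; 3 new (h, y, y)
  "yhxhyxhx" → prefix "yhxhyx" already present; 2 new (h, x)
Total nodes = 9 + 3 + 0 + 3 + 4 + 2 + 3 + 1 + 5 + 2 + 3 + 2 = 37

37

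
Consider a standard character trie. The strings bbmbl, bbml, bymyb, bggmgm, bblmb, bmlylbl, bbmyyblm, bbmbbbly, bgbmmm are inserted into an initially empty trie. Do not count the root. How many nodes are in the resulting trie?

For each word, the new-node count is its length minus the longest prefix already in the trie:
  "bbmbl" → 5 new (b, b, m, b, l)
  "bbml" → prefix "bbm" already present; 1 new (l)
  "bymyb" → prefix "b" already present; 4 new (y, m, y, b)
  "bggmgm" → prefix "b" already present; 5 new (g, g, m, g, m)
  "bblmb" → prefix "bb" already present; 3 new (l, m, b)
  "bmlylbl" → prefix "b" already present; 6 new (m, l, y, l, b, l)
  "bbmyyblm" → prefix "bbm" already present; 5 new (y, y, b, l, m)
  "bbmbbbly" → prefix "bbmb" already present; 4 new (b, b, l, y)
  "bgbmmm" → prefix "bg" already present; 4 new (b, m, m, m)
Total nodes = 5 + 1 + 4 + 5 + 3 + 6 + 5 + 4 + 4 = 37

37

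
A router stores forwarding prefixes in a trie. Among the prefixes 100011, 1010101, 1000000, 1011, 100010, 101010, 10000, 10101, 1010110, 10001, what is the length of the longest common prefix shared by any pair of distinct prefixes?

The deepest shared node is where two words last agree before diverging.
e.g. "101010" and "1010101" share the prefix "101010" of length 6; no pair shares a longer one.
Longest shared-prefix length: 6

6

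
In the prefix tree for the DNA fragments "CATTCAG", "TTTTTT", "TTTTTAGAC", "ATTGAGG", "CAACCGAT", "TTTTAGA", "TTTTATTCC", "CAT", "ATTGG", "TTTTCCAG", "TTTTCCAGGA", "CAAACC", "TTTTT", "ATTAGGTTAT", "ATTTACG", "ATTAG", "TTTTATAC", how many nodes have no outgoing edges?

13

Leaves are exactly the stored words that no other stored word extends.
Those words: "ATTAGGTTAT", "ATTGAGG", "ATTGG", "ATTTACG", "CAAACC", "CAACCGAT", "CATTCAG", "TTTTAGA", "TTTTATAC", "TTTTATTCC", "TTTTCCAGGA", "TTTTTAGAC", "TTTTTT"
Leaf count: 13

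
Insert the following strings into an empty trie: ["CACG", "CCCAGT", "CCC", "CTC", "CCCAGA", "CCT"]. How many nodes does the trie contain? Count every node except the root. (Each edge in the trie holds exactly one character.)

13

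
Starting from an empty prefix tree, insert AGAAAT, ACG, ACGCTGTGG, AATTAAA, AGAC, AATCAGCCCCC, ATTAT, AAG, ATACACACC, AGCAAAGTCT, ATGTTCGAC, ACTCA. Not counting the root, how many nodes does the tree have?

59

Trace insertions, counting only characters that open a new branch:
  "AGAAAT" → 6 new (A, G, A, A, A, T)
  "ACG" → prefix "A" already present; 2 new (C, G)
  "ACGCTGTGG" → prefix "ACG" already present; 6 new (C, T, G, T, G, G)
  "AATTAAA" → prefix "A" already present; 6 new (A, T, T, A, A, A)
  "AGAC" → prefix "AGA" already present; 1 new (C)
  "AATCAGCCCCC" → prefix "AAT" already present; 8 new (C, A, G, C, C, C, C, C)
  "ATTAT" → prefix "A" already present; 4 new (T, T, A, T)
  "AAG" → prefix "AA" already present; 1 new (G)
  "ATACACACC" → prefix "AT" already present; 7 new (A, C, A, C, A, C, C)
  "AGCAAAGTCT" → prefix "AG" already present; 8 new (C, A, A, A, G, T, C, T)
  "ATGTTCGAC" → prefix "AT" already present; 7 new (G, T, T, C, G, A, C)
  "ACTCA" → prefix "AC" already present; 3 new (T, C, A)
Total nodes = 6 + 2 + 6 + 6 + 1 + 8 + 4 + 1 + 7 + 8 + 7 + 3 = 59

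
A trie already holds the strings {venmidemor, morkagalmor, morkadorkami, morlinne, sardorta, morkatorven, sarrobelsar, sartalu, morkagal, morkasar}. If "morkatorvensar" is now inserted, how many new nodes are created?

3

Walking "morkatorvensar" from the root, the first 11 characters ("morkatorven") follow existing edges; "s" is the first miss.
Each of the 3 remaining characters creates one node.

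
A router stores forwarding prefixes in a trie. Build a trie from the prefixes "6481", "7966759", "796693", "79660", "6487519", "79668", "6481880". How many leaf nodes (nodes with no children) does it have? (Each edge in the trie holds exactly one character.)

6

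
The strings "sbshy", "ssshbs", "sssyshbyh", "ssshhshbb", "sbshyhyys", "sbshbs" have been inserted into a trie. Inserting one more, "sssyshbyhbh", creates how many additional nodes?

The longest prefix of "sssyshbyhbh" already in the trie is "sssyshbyh" (length 9).
So 11 − 9 = 2 new nodes.

2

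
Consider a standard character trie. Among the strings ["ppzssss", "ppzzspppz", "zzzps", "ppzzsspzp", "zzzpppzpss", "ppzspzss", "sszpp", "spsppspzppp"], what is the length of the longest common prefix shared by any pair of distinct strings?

5

The deepest shared node is where two words last agree before diverging.
"ppzzspppz" and "ppzzsspzp" agree on "ppzzs" (5 characters) before diverging; nothing deeper is shared.
Longest shared-prefix length: 5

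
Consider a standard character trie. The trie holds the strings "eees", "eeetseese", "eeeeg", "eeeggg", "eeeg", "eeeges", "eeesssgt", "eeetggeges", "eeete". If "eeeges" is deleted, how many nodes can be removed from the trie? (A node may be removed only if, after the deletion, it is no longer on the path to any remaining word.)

Walk "eeeges" from the leaf back toward the root, removing each node that no remaining word uses.
The suffix "es" (2 nodes) is used only by "eeeges"; the node for "eeeg" still has the child "g", so pruning stops there.
Nodes removed: 2

2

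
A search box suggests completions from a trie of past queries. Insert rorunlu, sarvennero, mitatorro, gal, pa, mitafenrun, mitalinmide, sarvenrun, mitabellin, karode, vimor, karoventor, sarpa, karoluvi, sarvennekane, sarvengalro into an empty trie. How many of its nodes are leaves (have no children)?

Leaves are exactly the stored words that no other stored word extends.
Those words: "gal", "karode", "karoluvi", "karoventor", "mitabellin", "mitafenrun", "mitalinmide", "mitatorro", "pa", "rorunlu", "sarpa", "sarvengalro", "sarvennekane", "sarvennero", "sarvenrun", "vimor"
Leaf count: 16

16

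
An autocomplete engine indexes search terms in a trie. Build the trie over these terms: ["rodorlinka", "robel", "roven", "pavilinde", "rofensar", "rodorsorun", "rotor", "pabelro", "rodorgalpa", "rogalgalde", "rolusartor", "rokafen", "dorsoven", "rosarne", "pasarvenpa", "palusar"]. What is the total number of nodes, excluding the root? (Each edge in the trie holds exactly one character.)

Insert word by word; a character creates a node only if that edge doesn't already exist:
  "rodorlinka" → 10 new (r, o, d, o, r, l, i, n, k, a)
  "robel" → prefix "ro" already present; 3 new (b, e, l)
  "roven" → prefix "ro" already present; 3 new (v, e, n)
  "pavilinde" → 9 new (p, a, v, i, l, i, n, d, e)
  "rofensar" → prefix "ro" already present; 6 new (f, e, n, s, a, r)
  "rodorsorun" → prefix "rodor" already present; 5 new (s, o, r, u, n)
  "rotor" → prefix "ro" already present; 3 new (t, o, r)
  "pabelro" → prefix "pa" already present; 5 new (b, e, l, r, o)
  "rodorgalpa" → prefix "rodor" already present; 5 new (g, a, l, p, a)
  "rogalgalde" → prefix "ro" already present; 8 new (g, a, l, g, a, l, d, e)
  "rolusartor" → prefix "ro" already present; 8 new (l, u, s, a, r, t, o, r)
  "rokafen" → prefix "ro" already present; 5 new (k, a, f, e, n)
  "dorsoven" → 8 new (d, o, r, s, o, v, e, n)
  "rosarne" → prefix "ro" already present; 5 new (s, a, r, n, e)
  "pasarvenpa" → prefix "pa" already present; 8 new (s, a, r, v, e, n, p, a)
  "palusar" → prefix "pa" already present; 5 new (l, u, s, a, r)
Total nodes = 10 + 3 + 3 + 9 + 6 + 5 + 3 + 5 + 5 + 8 + 8 + 5 + 8 + 5 + 8 + 5 = 96

96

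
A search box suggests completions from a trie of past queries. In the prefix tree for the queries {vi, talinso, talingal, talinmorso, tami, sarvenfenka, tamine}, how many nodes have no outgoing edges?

6

Leaves are exactly the stored words that no other stored word extends.
Those words: "sarvenfenka", "talingal", "talinmorso", "talinso", "tamine", "vi"
Leaf count: 6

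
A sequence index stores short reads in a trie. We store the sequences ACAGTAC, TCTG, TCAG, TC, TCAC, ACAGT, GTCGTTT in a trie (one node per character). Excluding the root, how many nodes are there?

21

Count nodes per top-level branch (shared prefixes stored once):
  'A'-branch (ACAGT, ACAGTAC): 7 nodes
  'G'-branch (GTCGTTT): 7 nodes
  'T'-branch (TC, TCAC, TCAG, TCTG): 7 nodes
Sum: 21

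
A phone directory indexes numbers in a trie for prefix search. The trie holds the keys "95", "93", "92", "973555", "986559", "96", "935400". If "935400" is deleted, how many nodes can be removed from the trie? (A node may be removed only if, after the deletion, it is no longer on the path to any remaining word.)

4

A node on "935400"'s path can go only if nothing else ends at it or branches off below it.
The suffix "5400" (4 nodes) is used only by "935400"; "93" is itself a stored word, so pruning stops there.
Nodes removed: 4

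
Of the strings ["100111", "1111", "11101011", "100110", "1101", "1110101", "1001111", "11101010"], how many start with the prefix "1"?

8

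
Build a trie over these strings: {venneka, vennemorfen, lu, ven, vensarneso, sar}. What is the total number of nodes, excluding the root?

25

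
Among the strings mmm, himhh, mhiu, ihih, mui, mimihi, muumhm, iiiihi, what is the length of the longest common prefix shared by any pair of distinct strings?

2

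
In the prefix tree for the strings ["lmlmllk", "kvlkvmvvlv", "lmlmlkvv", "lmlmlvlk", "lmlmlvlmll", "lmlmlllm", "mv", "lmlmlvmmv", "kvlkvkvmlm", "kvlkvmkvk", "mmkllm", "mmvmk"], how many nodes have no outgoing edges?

Leaves are exactly the stored words that no other stored word extends.
Those words: "kvlkvkvmlm", "kvlkvmkvk", "kvlkvmvvlv", "lmlmlkvv", "lmlmllk", "lmlmlllm", "lmlmlvlk", "lmlmlvlmll", "lmlmlvmmv", "mmkllm", "mmvmk", "mv"
Leaf count: 12

12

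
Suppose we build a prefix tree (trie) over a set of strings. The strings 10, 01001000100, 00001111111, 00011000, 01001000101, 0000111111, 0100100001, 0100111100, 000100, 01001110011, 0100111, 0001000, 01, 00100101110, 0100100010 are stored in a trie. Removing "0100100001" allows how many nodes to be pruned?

2

A node on "0100100001"'s path can go only if nothing else ends at it or branches off below it.
The suffix "01" (2 nodes) is used only by "0100100001"; the node for "01001000" still has the child "1", so pruning stops there.
Nodes removed: 2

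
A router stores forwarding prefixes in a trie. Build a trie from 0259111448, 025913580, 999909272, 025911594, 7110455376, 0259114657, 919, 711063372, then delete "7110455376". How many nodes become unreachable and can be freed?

A node on "7110455376"'s path can go only if nothing else ends at it or branches off below it.
The suffix "455376" (6 nodes) is used only by "7110455376"; the node for "7110" still has the child "6", so pruning stops there.
Nodes removed: 6

6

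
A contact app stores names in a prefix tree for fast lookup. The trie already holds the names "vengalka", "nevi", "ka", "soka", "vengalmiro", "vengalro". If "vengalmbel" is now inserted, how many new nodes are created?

Walking "vengalmbel" from the root, the first 7 characters ("vengalm") follow existing edges; "b" is the first miss.
So 10 − 7 = 3 new nodes.

3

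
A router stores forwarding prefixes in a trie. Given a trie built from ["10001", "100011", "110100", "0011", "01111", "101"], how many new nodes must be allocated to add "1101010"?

2

"11010" is already a path in the trie; the remaining "10" must be added.
New nodes needed: |"1101010"| − 5 = 7 − 5 = 2.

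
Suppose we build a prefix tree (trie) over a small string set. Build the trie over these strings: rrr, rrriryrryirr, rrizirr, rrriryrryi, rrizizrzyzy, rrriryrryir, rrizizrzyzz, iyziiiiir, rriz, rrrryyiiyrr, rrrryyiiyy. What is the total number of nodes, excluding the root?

Insert word by word; a character creates a node only if that edge doesn't already exist:
  "rrr" → 3 new (r, r, r)
  "rrriryrryirr" → prefix "rrr" already present; 9 new (i, r, y, r, r, y, i, r, r)
  "rrizirr" → prefix "rr" already present; 5 new (i, z, i, r, r)
  "rrriryrryi" → prefix "rrriryrryi" already present; 0 new (none)
  "rrizizrzyzy" → prefix "rrizi" already present; 6 new (z, r, z, y, z, y)
  "rrriryrryir" → prefix "rrriryrryir" already present; 0 new (none)
  "rrizizrzyzz" → prefix "rrizizrzyz" already present; 1 new (z)
  "iyziiiiir" → 9 new (i, y, z, i, i, i, i, i, r)
  "rriz" → prefix "rriz" already present; 0 new (none)
  "rrrryyiiyrr" → prefix "rrr" already present; 8 new (r, y, y, i, i, y, r, r)
  "rrrryyiiyy" → prefix "rrrryyiiy" already present; 1 new (y)
Total nodes = 3 + 9 + 5 + 0 + 6 + 0 + 1 + 9 + 0 + 8 + 1 = 42

42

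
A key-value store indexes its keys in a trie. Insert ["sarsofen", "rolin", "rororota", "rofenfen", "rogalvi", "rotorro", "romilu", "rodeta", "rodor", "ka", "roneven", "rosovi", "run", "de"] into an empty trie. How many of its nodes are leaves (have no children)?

A leaf is a node with no children — equivalently, the end of a word that is not a proper prefix of any other stored word.
Those words: "de", "ka", "rodeta", "rodor", "rofenfen", "rogalvi", "rolin", "romilu", "roneven", "rororota", "rosovi", "rotorro", "run", "sarsofen"
Leaf count: 14

14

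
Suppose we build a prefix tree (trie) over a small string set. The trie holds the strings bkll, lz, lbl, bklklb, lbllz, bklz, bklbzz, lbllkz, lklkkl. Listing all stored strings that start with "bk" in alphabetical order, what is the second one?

DFS of the "bk" subtree visits, in order: "bklbzz", "bklklb", "bkll", "bklz"
The 2nd is bklklb.

bklklb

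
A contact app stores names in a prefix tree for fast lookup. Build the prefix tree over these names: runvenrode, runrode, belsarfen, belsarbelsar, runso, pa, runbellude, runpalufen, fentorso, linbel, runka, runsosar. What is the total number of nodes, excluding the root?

Insert word by word; a character creates a node only if that edge doesn't already exist:
  "runvenrode" → 10 new (r, u, n, v, e, n, r, o, d, e)
  "runrode" → prefix "run" already present; 4 new (r, o, d, e)
  "belsarfen" → 9 new (b, e, l, s, a, r, f, e, n)
  "belsarbelsar" → prefix "belsar" already present; 6 new (b, e, l, s, a, r)
  "runso" → prefix "run" already present; 2 new (s, o)
  "pa" → 2 new (p, a)
  "runbellude" → prefix "run" already present; 7 new (b, e, l, l, u, d, e)
  "runpalufen" → prefix "run" already present; 7 new (p, a, l, u, f, e, n)
  "fentorso" → 8 new (f, e, n, t, o, r, s, o)
  "linbel" → 6 new (l, i, n, b, e, l)
  "runka" → prefix "run" already present; 2 new (k, a)
  "runsosar" → prefix "runso" already present; 3 new (s, a, r)
Total nodes = 10 + 4 + 9 + 6 + 2 + 2 + 7 + 7 + 8 + 6 + 2 + 3 = 66

66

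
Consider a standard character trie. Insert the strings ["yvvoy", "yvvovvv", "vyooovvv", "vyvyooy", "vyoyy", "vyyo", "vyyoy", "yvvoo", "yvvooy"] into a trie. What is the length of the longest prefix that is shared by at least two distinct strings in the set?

5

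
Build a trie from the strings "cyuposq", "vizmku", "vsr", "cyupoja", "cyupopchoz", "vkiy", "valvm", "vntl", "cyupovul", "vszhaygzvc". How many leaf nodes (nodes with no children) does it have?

10

Leaves are exactly the stored words that no other stored word extends.
Those words: "cyupoja", "cyupopchoz", "cyuposq", "cyupovul", "valvm", "vizmku", "vkiy", "vntl", "vsr", "vszhaygzvc"
Leaf count: 10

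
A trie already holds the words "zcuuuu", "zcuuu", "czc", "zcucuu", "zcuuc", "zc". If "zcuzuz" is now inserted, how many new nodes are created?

3

"zcu" is already a path in the trie; the remaining "zuz" must be added.
Each of the 3 remaining characters creates one node.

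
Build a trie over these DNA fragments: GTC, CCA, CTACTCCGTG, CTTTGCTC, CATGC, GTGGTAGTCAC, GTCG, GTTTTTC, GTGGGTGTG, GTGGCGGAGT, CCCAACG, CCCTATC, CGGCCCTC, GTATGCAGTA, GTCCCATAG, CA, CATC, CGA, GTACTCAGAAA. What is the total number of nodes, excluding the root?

91

Trace insertions, counting only characters that open a new branch:
  "GTC" → 3 new (G, T, C)
  "CCA" → 3 new (C, C, A)
  "CTACTCCGTG" → prefix "C" already present; 9 new (T, A, C, T, C, C, G, T, G)
  "CTTTGCTC" → prefix "CT" already present; 6 new (T, T, G, C, T, C)
  "CATGC" → prefix "C" already present; 4 new (A, T, G, C)
  "GTGGTAGTCAC" → prefix "GT" already present; 9 new (G, G, T, A, G, T, C, A, C)
  "GTCG" → prefix "GTC" already present; 1 new (G)
  "GTTTTTC" → prefix "GT" already present; 5 new (T, T, T, T, C)
  "GTGGGTGTG" → prefix "GTGG" already present; 5 new (G, T, G, T, G)
  "GTGGCGGAGT" → prefix "GTGG" already present; 6 new (C, G, G, A, G, T)
  "CCCAACG" → prefix "CC" already present; 5 new (C, A, A, C, G)
  "CCCTATC" → prefix "CCC" already present; 4 new (T, A, T, C)
  "CGGCCCTC" → prefix "C" already present; 7 new (G, G, C, C, C, T, C)
  "GTATGCAGTA" → prefix "GT" already present; 8 new (A, T, G, C, A, G, T, A)
  "GTCCCATAG" → prefix "GTC" already present; 6 new (C, C, A, T, A, G)
  "CA" → prefix "CA" already present; 0 new (none)
  "CATC" → prefix "CAT" already present; 1 new (C)
  "CGA" → prefix "CG" already present; 1 new (A)
  "GTACTCAGAAA" → prefix "GTA" already present; 8 new (C, T, C, A, G, A, A, A)
Total nodes = 3 + 3 + 9 + 6 + 4 + 9 + 1 + 5 + 5 + 6 + 5 + 4 + 7 + 8 + 6 + 0 + 1 + 1 + 8 = 91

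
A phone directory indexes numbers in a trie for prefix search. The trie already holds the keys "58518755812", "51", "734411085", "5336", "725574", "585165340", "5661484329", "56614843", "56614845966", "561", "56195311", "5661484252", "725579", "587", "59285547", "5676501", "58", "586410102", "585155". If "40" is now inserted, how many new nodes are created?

2

Nothing in the trie begins with "4"; the whole of "40" is new.
2 − 0 = 2 new nodes.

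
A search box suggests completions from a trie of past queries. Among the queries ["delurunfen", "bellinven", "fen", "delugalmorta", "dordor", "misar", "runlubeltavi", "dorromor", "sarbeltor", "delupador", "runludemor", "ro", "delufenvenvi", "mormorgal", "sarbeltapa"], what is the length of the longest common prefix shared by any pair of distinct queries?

7

Equivalently: take the maximum, over all pairs, of their longest common prefix length.
e.g. "sarbeltapa" and "sarbeltor" share the prefix "sarbelt" of length 7; no pair shares a longer one.
Longest shared-prefix length: 7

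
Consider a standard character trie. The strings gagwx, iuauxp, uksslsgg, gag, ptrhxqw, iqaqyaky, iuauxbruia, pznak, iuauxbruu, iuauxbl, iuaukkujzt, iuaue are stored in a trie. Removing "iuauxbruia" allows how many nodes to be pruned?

2

After clearing the end-marker at "iuauxbruia", prune upward until reaching a node still needed by another word.
The suffix "ia" (2 nodes) is used only by "iuauxbruia"; the node for "iuauxbru" still has the child "u", so pruning stops there.
Nodes removed: 2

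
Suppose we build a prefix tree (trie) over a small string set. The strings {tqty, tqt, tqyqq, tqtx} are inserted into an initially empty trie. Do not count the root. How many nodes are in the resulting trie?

For each word, the new-node count is its length minus the longest prefix already in the trie:
  "tqty" → 4 new (t, q, t, y)
  "tqt" → prefix "tqt" already present; 0 new (none)
  "tqyqq" → prefix "tq" already present; 3 new (y, q, q)
  "tqtx" → prefix "tqt" already present; 1 new (x)
Total nodes = 4 + 0 + 3 + 1 = 8

8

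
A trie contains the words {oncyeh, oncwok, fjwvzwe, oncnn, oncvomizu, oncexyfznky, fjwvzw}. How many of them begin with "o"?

5

Traverse to the node for "o", then collect every word in that subtree.
Matches: "oncexyfznky", "oncnn", "oncvomizu", "oncwok", "oncyeh"
Count: 5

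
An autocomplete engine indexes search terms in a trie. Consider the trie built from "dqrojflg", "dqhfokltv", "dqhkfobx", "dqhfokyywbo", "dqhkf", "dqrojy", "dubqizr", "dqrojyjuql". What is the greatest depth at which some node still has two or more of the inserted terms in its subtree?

Equivalently: take the maximum, over all pairs, of their longest common prefix length.
e.g. "dqhfokltv" and "dqhfokyywbo" share the prefix "dqhfok" of length 6; no pair shares a longer one.
Longest shared-prefix length: 6

6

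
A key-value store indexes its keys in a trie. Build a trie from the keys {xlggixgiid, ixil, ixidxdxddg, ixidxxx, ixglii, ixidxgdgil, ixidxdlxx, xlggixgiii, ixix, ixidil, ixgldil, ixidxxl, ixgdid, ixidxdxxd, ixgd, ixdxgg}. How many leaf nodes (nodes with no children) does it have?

Leaves are exactly the stored words that no other stored word extends.
Those words: "ixdxgg", "ixgdid", "ixgldil", "ixglii", "ixidil", "ixidxdlxx", "ixidxdxddg", "ixidxdxxd", "ixidxgdgil", "ixidxxl", "ixidxxx", "ixil", "ixix", "xlggixgiid", "xlggixgiii"
Leaf count: 15

15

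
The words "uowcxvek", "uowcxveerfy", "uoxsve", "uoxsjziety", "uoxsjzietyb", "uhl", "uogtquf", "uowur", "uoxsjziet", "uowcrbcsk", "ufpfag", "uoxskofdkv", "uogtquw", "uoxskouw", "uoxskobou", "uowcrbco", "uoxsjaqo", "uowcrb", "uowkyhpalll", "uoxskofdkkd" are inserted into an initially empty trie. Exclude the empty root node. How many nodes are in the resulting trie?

68

Insert word by word; a character creates a node only if that edge doesn't already exist:
  "uowcxvek" → 8 new (u, o, w, c, x, v, e, k)
  "uowcxveerfy" → prefix "uowcxve" already present; 4 new (e, r, f, y)
  "uoxsve" → prefix "uo" already present; 4 new (x, s, v, e)
  "uoxsjziety" → prefix "uoxs" already present; 6 new (j, z, i, e, t, y)
  "uoxsjzietyb" → prefix "uoxsjziety" already present; 1 new (b)
  "uhl" → prefix "u" already present; 2 new (h, l)
  "uogtquf" → prefix "uo" already present; 5 new (g, t, q, u, f)
  "uowur" → prefix "uow" already present; 2 new (u, r)
  "uoxsjziet" → prefix "uoxsjziet" already present; 0 new (none)
  "uowcrbcsk" → prefix "uowc" already present; 5 new (r, b, c, s, k)
  "ufpfag" → prefix "u" already present; 5 new (f, p, f, a, g)
  "uoxskofdkv" → prefix "uoxs" already present; 6 new (k, o, f, d, k, v)
  "uogtquw" → prefix "uogtqu" already present; 1 new (w)
  "uoxskouw" → prefix "uoxsko" already present; 2 new (u, w)
  "uoxskobou" → prefix "uoxsko" already present; 3 new (b, o, u)
  "uowcrbco" → prefix "uowcrbc" already present; 1 new (o)
  "uoxsjaqo" → prefix "uoxsj" already present; 3 new (a, q, o)
  "uowcrb" → prefix "uowcrb" already present; 0 new (none)
  "uowkyhpalll" → prefix "uow" already present; 8 new (k, y, h, p, a, l, l, l)
  "uoxskofdkkd" → prefix "uoxskofdk" already present; 2 new (k, d)
Total nodes = 8 + 4 + 4 + 6 + 1 + 2 + 5 + 2 + 0 + 5 + 5 + 6 + 1 + 2 + 3 + 1 + 3 + 0 + 8 + 2 = 68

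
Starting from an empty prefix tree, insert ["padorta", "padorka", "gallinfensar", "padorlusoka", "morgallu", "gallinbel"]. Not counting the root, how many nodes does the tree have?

38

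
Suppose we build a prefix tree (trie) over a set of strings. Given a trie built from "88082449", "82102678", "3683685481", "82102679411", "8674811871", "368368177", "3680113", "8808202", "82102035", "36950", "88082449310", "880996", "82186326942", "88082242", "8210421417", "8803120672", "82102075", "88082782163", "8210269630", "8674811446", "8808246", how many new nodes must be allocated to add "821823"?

The longest prefix of "821823" already in the trie is "8218" (length 4).
Each of the 2 remaining characters creates one node.

2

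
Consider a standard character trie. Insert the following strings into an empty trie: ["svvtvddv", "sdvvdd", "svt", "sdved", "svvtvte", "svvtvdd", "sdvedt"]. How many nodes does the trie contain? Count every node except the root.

19

For each word, the new-node count is its length minus the longest prefix already in the trie:
  "svvtvddv" → 8 new (s, v, v, t, v, d, d, v)
  "sdvvdd" → prefix "s" already present; 5 new (d, v, v, d, d)
  "svt" → prefix "sv" already present; 1 new (t)
  "sdved" → prefix "sdv" already present; 2 new (e, d)
  "svvtvte" → prefix "svvtv" already present; 2 new (t, e)
  "svvtvdd" → prefix "svvtvdd" already present; 0 new (none)
  "sdvedt" → prefix "sdved" already present; 1 new (t)
Total nodes = 8 + 5 + 1 + 2 + 2 + 0 + 1 = 19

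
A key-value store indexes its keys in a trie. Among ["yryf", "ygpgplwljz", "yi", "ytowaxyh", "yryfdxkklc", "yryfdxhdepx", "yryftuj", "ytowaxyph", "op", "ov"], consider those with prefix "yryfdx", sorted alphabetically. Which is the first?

Filter for "yryfdx…" and sort: "yryfdxhdepx", "yryfdxkklc"
Position 1: yryfdxhdepx

yryfdxhdepx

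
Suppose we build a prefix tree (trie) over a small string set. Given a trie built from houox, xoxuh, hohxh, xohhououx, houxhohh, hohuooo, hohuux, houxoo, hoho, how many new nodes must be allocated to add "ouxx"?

"ouxx" shares no prefix with any stored word, so all 4 characters open new nodes.
4 − 0 = 4 new nodes.

4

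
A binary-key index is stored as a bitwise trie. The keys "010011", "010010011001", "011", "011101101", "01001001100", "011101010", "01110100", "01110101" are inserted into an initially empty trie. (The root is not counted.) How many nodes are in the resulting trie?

24

Trie structure (* marks end of a word):
(root)
└─ 0
   └─ 1
      ├─ 0
      │  └─ 0
      │     └─ 1
      │        ├─ 0
      │        │  └─ 0
      │        │     └─ 1
      │        │        └─ 1
      │        │           └─ 0
      │        │              └─ 0 *
      │        │                 └─ 1 *
      │        └─ 1 *
      └─ 1 *
         └─ 1
            └─ 0
               └─ 1
                  ├─ 0
                  │  ├─ 0 *
                  │  └─ 1 *
                  │     └─ 0 *
                  └─ 1
                     └─ 0
                        └─ 1 *
Counting every labelled node above: 24.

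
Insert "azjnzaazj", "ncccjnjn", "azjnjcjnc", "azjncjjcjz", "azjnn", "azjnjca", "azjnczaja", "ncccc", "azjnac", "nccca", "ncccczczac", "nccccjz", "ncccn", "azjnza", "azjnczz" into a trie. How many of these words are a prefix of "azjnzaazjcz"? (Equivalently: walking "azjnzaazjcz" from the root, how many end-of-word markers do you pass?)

2

Traverse "azjnzaazjcz" character by character; count nodes along the way that are marked as word ends.
Prefixes of the query that are stored words: "azjnza", "azjnzaazj"
Count: 2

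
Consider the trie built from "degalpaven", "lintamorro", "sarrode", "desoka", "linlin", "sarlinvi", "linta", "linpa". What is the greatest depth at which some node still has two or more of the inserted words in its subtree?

5

Look for the deepest trie node that still has at least two words in its subtree.
e.g. "linta" and "lintamorro" share the prefix "linta" of length 5; no pair shares a longer one.
Longest shared-prefix length: 5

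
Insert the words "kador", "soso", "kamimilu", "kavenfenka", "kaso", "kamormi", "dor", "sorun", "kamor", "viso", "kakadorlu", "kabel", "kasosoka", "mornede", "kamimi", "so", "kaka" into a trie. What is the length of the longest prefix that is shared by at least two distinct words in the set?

Look for the deepest trie node that still has at least two words in its subtree.
"kamimi" and "kamimilu" agree on "kamimi" (6 characters) before diverging; nothing deeper is shared.
Longest shared-prefix length: 6

6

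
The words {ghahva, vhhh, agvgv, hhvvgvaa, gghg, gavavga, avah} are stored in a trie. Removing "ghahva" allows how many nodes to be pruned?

A node on "ghahva"'s path can go only if nothing else ends at it or branches off below it.
The suffix "hahva" (5 nodes) is used only by "ghahva"; the node for "g" still has the child "g", so pruning stops there.
Nodes removed: 5

5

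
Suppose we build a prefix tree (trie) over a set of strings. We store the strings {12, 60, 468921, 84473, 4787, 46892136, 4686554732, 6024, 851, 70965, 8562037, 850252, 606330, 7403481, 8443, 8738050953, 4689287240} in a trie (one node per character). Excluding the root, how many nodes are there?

70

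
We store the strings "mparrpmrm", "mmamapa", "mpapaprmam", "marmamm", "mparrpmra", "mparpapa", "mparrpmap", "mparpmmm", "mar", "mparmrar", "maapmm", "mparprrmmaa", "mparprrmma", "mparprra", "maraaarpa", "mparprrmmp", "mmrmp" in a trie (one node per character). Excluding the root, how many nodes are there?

63

For each word, the new-node count is its length minus the longest prefix already in the trie:
  "mparrpmrm" → 9 new (m, p, a, r, r, p, m, r, m)
  "mmamapa" → prefix "m" already present; 6 new (m, a, m, a, p, a)
  "mpapaprmam" → prefix "mpa" already present; 7 new (p, a, p, r, m, a, m)
  "marmamm" → prefix "m" already present; 6 new (a, r, m, a, m, m)
  "mparrpmra" → prefix "mparrpmr" already present; 1 new (a)
  "mparpapa" → prefix "mpar" already present; 4 new (p, a, p, a)
  "mparrpmap" → prefix "mparrpm" already present; 2 new (a, p)
  "mparpmmm" → prefix "mparp" already present; 3 new (m, m, m)
  "mar" → prefix "mar" already present; 0 new (none)
  "mparmrar" → prefix "mpar" already present; 4 new (m, r, a, r)
  "maapmm" → prefix "ma" already present; 4 new (a, p, m, m)
  "mparprrmmaa" → prefix "mparp" already present; 6 new (r, r, m, m, a, a)
  "mparprrmma" → prefix "mparprrmma" already present; 0 new (none)
  "mparprra" → prefix "mparprr" already present; 1 new (a)
  "maraaarpa" → prefix "mar" already present; 6 new (a, a, a, r, p, a)
  "mparprrmmp" → prefix "mparprrmm" already present; 1 new (p)
  "mmrmp" → prefix "mm" already present; 3 new (r, m, p)
Total nodes = 9 + 6 + 7 + 6 + 1 + 4 + 2 + 3 + 0 + 4 + 4 + 6 + 0 + 1 + 6 + 1 + 3 = 63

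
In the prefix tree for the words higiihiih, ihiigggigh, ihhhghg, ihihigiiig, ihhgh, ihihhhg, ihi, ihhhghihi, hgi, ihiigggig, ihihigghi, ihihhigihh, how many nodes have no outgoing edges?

10

Leaves are exactly the stored words that no other stored word extends.
Those words: "hgi", "higiihiih", "ihhgh", "ihhhghg", "ihhhghihi", "ihihhhg", "ihihhigihh", "ihihigghi", "ihihigiiig", "ihiigggigh"
Leaf count: 10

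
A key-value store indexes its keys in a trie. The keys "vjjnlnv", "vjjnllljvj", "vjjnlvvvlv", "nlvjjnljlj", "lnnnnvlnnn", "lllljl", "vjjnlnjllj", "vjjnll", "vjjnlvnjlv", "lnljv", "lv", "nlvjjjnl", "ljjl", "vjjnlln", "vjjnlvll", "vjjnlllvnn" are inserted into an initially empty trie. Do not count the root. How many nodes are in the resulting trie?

Insert word by word; a character creates a node only if that edge doesn't already exist:
  "vjjnlnv" → 7 new (v, j, j, n, l, n, v)
  "vjjnllljvj" → prefix "vjjnl" already present; 5 new (l, l, j, v, j)
  "vjjnlvvvlv" → prefix "vjjnl" already present; 5 new (v, v, v, l, v)
  "nlvjjnljlj" → 10 new (n, l, v, j, j, n, l, j, l, j)
  "lnnnnvlnnn" → 10 new (l, n, n, n, n, v, l, n, n, n)
  "lllljl" → prefix "l" already present; 5 new (l, l, l, j, l)
  "vjjnlnjllj" → prefix "vjjnln" already present; 4 new (j, l, l, j)
  "vjjnll" → prefix "vjjnll" already present; 0 new (none)
  "vjjnlvnjlv" → prefix "vjjnlv" already present; 4 new (n, j, l, v)
  "lnljv" → prefix "ln" already present; 3 new (l, j, v)
  "lv" → prefix "l" already present; 1 new (v)
  "nlvjjjnl" → prefix "nlvjj" already present; 3 new (j, n, l)
  "ljjl" → prefix "l" already present; 3 new (j, j, l)
  "vjjnlln" → prefix "vjjnll" already present; 1 new (n)
  "vjjnlvll" → prefix "vjjnlv" already present; 2 new (l, l)
  "vjjnlllvnn" → prefix "vjjnlll" already present; 3 new (v, n, n)
Total nodes = 7 + 5 + 5 + 10 + 10 + 5 + 4 + 0 + 4 + 3 + 1 + 3 + 3 + 1 + 2 + 3 = 66

66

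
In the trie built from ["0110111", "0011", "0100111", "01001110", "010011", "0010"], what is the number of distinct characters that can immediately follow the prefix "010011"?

Walk "010011" from the root, arriving at one node.
Distinct next characters after "010011": 1.
That node has 1 child edge.

1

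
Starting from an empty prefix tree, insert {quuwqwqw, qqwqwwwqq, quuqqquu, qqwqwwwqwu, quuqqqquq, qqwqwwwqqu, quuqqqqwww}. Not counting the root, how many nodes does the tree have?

30

Insert word by word; a character creates a node only if that edge doesn't already exist:
  "quuwqwqw" → 8 new (q, u, u, w, q, w, q, w)
  "qqwqwwwqq" → prefix "q" already present; 8 new (q, w, q, w, w, w, q, q)
  "quuqqquu" → prefix "quu" already present; 5 new (q, q, q, u, u)
  "qqwqwwwqwu" → prefix "qqwqwwwq" already present; 2 new (w, u)
  "quuqqqquq" → prefix "quuqqq" already present; 3 new (q, u, q)
  "qqwqwwwqqu" → prefix "qqwqwwwqq" already present; 1 new (u)
  "quuqqqqwww" → prefix "quuqqqq" already present; 3 new (w, w, w)
Total nodes = 8 + 8 + 5 + 2 + 3 + 1 + 3 = 30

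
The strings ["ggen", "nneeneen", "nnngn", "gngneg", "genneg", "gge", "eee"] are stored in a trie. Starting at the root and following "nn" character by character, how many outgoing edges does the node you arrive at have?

2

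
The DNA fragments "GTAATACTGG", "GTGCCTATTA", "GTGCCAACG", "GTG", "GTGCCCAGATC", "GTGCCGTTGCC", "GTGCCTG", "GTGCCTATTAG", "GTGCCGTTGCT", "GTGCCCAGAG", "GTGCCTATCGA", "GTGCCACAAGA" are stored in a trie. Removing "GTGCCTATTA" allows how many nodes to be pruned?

Walk "GTGCCTATTA" from the leaf back toward the root, removing each node that no remaining word uses.
Every node on "GTGCCTATTA" is still needed (e.g. by "GTGCCTATTAG"), so nothing is freed.
Nodes removed: 0

0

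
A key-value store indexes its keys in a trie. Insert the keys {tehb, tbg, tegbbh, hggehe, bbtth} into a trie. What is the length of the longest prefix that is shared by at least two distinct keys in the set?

2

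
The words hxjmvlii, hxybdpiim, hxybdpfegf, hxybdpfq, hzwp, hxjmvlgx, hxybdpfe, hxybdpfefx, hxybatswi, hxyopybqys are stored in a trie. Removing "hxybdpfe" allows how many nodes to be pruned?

A node on "hxybdpfe"'s path can go only if nothing else ends at it or branches off below it.
Every node on "hxybdpfe" is still needed (e.g. by "hxybdpfegf"), so nothing is freed.
Nodes removed: 0

0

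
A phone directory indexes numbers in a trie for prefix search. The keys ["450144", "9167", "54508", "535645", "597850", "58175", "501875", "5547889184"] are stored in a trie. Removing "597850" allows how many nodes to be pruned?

5

Walk "597850" from the leaf back toward the root, removing each node that no remaining word uses.
The suffix "97850" (5 nodes) is used only by "597850"; the node for "5" still has the child "4", so pruning stops there.
Nodes removed: 5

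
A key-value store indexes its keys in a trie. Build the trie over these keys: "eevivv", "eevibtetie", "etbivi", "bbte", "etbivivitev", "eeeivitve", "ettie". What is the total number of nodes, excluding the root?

36

Insert word by word; a character creates a node only if that edge doesn't already exist:
  "eevivv" → 6 new (e, e, v, i, v, v)
  "eevibtetie" → prefix "eevi" already present; 6 new (b, t, e, t, i, e)
  "etbivi" → prefix "e" already present; 5 new (t, b, i, v, i)
  "bbte" → 4 new (b, b, t, e)
  "etbivivitev" → prefix "etbivi" already present; 5 new (v, i, t, e, v)
  "eeeivitve" → prefix "ee" already present; 7 new (e, i, v, i, t, v, e)
  "ettie" → prefix "et" already present; 3 new (t, i, e)
Total nodes = 6 + 6 + 5 + 4 + 5 + 7 + 3 = 36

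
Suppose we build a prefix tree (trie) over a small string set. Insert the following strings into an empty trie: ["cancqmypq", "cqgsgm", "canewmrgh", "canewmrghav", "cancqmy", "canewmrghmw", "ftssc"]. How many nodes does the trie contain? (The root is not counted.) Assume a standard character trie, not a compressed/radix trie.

Count nodes per top-level branch (shared prefixes stored once):
  'c'-branch (cancqmy, cancqmypq, canewmrgh, canewmrghav, canewmrghmw, cqgsgm): 24 nodes
  'f'-branch (ftssc): 5 nodes
Sum: 29

29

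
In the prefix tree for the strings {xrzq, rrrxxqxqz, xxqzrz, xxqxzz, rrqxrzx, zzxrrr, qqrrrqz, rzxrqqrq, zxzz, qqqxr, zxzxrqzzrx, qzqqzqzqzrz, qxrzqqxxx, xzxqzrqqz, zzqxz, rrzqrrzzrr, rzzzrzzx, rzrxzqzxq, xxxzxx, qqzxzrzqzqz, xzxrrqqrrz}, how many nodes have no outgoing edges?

21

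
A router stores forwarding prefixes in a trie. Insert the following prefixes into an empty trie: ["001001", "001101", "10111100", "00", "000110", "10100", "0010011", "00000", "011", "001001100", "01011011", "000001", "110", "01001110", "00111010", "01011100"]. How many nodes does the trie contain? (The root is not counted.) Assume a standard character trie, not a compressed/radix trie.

51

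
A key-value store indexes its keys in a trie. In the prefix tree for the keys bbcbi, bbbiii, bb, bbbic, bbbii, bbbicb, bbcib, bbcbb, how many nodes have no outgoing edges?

Leaves are exactly the stored words that no other stored word extends.
Those words: "bbbicb", "bbbiii", "bbcbb", "bbcbi", "bbcib"
Leaf count: 5

5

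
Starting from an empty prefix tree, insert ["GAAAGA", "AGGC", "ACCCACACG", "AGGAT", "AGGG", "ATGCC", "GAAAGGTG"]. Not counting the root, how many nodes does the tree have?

28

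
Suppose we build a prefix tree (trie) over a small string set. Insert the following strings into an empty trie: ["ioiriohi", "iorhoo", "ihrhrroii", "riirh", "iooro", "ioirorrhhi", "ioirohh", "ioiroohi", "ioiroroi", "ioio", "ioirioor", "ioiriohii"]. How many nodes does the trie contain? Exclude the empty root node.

45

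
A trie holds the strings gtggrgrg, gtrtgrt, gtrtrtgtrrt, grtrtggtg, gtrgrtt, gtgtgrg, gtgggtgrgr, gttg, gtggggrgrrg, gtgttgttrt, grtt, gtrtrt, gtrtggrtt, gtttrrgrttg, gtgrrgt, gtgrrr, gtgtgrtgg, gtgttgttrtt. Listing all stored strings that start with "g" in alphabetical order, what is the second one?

grtt

DFS of the "g" subtree visits, in order: "grtrtggtg", "grtt", "gtggggrgrrg", "gtgggtgrgr", "gtggrgrg", "gtgrrgt", "gtgrrr", "gtgtgrg", "gtgtgrtgg", "gtgttgttrt", "gtgttgttrtt", "gtrgrtt", "gtrtggrtt", "gtrtgrt", "gtrtrt", "gtrtrtgtrrt", "gttg", "gtttrrgrttg"
Position 2: grtt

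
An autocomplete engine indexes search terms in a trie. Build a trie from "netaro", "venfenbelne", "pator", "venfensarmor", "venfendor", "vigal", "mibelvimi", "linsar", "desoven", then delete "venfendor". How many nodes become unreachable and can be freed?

3

A node on "venfendor"'s path can go only if nothing else ends at it or branches off below it.
The suffix "dor" (3 nodes) is used only by "venfendor"; the node for "venfen" still has the child "b", so pruning stops there.
Nodes removed: 3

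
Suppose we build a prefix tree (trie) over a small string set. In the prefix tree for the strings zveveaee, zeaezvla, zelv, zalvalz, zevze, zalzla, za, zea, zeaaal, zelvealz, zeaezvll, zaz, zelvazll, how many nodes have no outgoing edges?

A leaf is a node with no children — equivalently, the end of a word that is not a proper prefix of any other stored word.
Those words: "zalvalz", "zalzla", "zaz", "zeaaal", "zeaezvla", "zeaezvll", "zelvazll", "zelvealz", "zevze", "zveveaee"
Leaf count: 10

10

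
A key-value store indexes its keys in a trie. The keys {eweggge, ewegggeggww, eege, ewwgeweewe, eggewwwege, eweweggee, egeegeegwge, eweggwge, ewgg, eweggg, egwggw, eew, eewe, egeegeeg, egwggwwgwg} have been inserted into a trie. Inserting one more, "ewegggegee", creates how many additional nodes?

2

Walking "ewegggegee" from the root, the first 8 characters ("ewegggeg") follow existing edges; "e" is the first miss.
New nodes needed: |"ewegggegee"| − 8 = 10 − 8 = 2.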